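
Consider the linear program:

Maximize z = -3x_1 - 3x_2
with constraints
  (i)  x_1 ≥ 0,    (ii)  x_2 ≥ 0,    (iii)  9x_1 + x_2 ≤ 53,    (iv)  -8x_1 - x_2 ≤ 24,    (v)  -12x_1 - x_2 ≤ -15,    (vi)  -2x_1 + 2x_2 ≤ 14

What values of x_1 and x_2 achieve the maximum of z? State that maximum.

x_1 = 5/4, x_2 = 0, maximum z = -15/4

Feasible corners and z = -3x_1 - 3x_2:
  (53/9, 0) → z = -53/3
  (5/4, 0) → z = -15/4
  (23/5, 58/5) → z = -243/5
  (8/13, 99/13) → z = -321/13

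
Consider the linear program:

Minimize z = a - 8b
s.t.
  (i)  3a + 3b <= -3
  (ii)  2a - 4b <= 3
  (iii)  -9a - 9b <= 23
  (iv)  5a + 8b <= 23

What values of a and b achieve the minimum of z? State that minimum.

Vertices and z = a - 8b:
  (-1/6, -5/6) → z = 13/2
  (-31/3, 28/3) → z = -85
  (-65/54, -73/54) → z = 173/18
  (-391/27, 322/27) → z = -989/9

The binding constraints are -9a - 9b = 23 and 5a + 8b = 23.
Solving simultaneously gives a = -391/27, b = 322/27.

a = -391/27, b = 322/27, minimum z = -989/9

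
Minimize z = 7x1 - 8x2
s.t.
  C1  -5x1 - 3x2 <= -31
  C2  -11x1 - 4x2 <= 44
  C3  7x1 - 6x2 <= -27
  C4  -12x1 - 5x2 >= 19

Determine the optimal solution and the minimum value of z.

Vertices and z = 7x1 - 8x2:
  (-256/13, 561/13) → z = -6280/13
  (-212/11, 467/11) → z = -5220/11
  (-144/7, 319/7) → z = -3560/7

The optimum lies where -11x1 - 4x2 = 44 and -12x1 - 5x2 = 19.
Solving simultaneously gives x1 = -144/7, x2 = 319/7.

x1 = -144/7, x2 = 319/7, minimum z = -3560/7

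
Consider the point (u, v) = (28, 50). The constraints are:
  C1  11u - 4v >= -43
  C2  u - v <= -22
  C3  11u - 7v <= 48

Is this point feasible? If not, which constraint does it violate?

C1: 108 ≥ -43 ✓
C2: -22 ≤ -22 ✓
C3: -42 ≤ 48 ✓

feasible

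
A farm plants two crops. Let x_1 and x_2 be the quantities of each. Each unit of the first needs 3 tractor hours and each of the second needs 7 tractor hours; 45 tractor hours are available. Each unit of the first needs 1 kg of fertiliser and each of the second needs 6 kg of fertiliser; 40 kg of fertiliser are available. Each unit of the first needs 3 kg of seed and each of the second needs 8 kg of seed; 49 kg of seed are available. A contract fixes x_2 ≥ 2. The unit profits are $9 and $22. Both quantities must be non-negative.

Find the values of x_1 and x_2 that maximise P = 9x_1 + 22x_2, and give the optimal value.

x_1 = 17/3, x_2 = 4, maximum P = 139

Feasible corners and P = 9x_1 + 22x_2:
  (0, 49/8) → P = 539/4
  (0, 2) → P = 44
  (17/3, 4) → P = 139
  (31/3, 2) → P = 137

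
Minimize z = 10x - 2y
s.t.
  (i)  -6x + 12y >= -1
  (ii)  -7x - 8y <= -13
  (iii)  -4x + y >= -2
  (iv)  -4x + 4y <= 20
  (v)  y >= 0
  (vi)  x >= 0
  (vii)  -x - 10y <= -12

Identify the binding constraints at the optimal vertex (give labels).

Corner points and z = 10x - 2y:
  (0, 13/8) → z = -13/4
  (17/31, 71/62) → z = 99/31
  (7/3, 22/3) → z = 26/3
  (32/41, 46/41) → z = 228/41
  (0, 5) → z = -10

The minimum is at (0, 5). Substituting into each constraint, equality holds for (iv) and (vi); the remaining constraints have slack.

(iv) and (vi)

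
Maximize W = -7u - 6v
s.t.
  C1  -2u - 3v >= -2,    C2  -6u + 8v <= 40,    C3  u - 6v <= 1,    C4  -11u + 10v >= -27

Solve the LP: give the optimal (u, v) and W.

u = -62/7, v = -23/14, maximum W = 503/7

Feasible corners and W = -7u - 6v:
  (-52/17, 46/17) → W = 88/17
  (1, 0) → W = -7
  (-62/7, -23/14) → W = 503/7

The binding constraints are -6u + 8v = 40 and u - 6v = 1.
Solving simultaneously gives u = -62/7, v = -23/14.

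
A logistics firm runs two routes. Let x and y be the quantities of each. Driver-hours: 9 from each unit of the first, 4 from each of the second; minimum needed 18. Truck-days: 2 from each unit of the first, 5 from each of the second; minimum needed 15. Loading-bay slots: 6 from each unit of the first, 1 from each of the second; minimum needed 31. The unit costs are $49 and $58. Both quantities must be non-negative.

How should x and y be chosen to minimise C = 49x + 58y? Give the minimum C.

Vertices and C = 49x + 58y:
  (0, 31) → C = 1798
  (15/2, 0) → C = 735/2
  (5, 1) → C = 303
The feasible region is unbounded (it extends along (0, 1), (1, 0)), but C strictly increases along every unbounded feasible direction, so there is no improving ray and the minimum is attained at a vertex.

x = 5, y = 1, minimum C = 303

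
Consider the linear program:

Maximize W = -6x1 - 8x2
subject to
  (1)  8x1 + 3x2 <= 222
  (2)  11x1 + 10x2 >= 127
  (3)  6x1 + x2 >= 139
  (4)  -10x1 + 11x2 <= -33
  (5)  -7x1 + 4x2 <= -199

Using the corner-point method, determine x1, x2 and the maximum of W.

Vertices and W = -6x1 - 8x2:
  (1839/47, -1426/47) → W = 374/47
  (1485/53, -38/53) → W = -8606/53
  (1263/49, -767/49) → W = -206/7
  (755/31, -221/31) → W = -2762/31

At the optimal vertex, 8x1 + 3x2 = 222 and 11x1 + 10x2 = 127.
Solving simultaneously gives x1 = 1839/47, x2 = -1426/47.

x1 = 1839/47, x2 = -1426/47, maximum W = 374/47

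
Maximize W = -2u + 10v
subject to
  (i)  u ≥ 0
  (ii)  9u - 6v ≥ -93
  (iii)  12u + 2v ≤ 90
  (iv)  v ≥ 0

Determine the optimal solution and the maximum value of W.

Feasible corners and W = -2u + 10v:
  (0, 31/2) → W = 155
  (0, 0) → W = 0
  (59/15, 107/5) → W = 3092/15
  (15/2, 0) → W = -15

u = 59/15, v = 107/5, maximum W = 3092/15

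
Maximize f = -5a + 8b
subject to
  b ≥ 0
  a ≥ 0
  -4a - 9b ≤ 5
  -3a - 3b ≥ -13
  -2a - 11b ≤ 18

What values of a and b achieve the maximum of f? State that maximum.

a = 0, b = 13/3, maximum f = 104/3

Vertices and f = -5a + 8b:
  (0, 0) → f = 0
  (13/3, 0) → f = -65/3
  (0, 13/3) → f = 104/3

At the optimal vertex, a = 0 and -3a - 3b = -13.
Solving simultaneously gives a = 0, b = 13/3.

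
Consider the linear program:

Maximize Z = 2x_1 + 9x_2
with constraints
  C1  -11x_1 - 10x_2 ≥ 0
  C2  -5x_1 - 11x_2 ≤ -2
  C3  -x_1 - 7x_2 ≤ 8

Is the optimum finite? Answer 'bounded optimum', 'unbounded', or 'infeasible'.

unbounded

From the feasible point (-20/71, 22/71), moving in the direction (-10, 11) keeps every constraint satisfied while Z increases without bound.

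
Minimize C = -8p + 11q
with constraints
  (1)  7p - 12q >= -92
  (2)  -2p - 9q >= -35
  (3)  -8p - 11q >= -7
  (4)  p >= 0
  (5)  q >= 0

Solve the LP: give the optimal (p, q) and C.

p = 7/8, q = 0, minimum C = -7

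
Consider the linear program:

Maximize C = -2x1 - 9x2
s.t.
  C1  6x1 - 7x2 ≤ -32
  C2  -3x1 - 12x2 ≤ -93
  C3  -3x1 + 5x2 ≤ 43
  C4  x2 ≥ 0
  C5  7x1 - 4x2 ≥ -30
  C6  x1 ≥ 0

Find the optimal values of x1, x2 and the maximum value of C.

x1 = 89/31, x2 = 218/31, maximum C = -2140/31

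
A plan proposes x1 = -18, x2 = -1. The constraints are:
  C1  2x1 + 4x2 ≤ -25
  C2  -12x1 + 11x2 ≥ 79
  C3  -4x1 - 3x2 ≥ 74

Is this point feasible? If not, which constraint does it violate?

C1: -40 ≤ -25 ✓
C2: 205 ≥ 79 ✓
C3: 75 ≥ 74 ✓

feasible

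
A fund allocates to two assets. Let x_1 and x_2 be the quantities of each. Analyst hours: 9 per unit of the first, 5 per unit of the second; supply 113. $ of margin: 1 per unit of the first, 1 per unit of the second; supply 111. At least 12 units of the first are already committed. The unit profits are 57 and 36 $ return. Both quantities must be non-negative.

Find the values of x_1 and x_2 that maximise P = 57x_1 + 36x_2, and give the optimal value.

Vertices and P = 57x_1 + 36x_2:
  (113/9, 0) → P = 2147/3
  (12, 0) → P = 684
  (12, 1) → P = 720

x_1 = 12, x_2 = 1, maximum P = 720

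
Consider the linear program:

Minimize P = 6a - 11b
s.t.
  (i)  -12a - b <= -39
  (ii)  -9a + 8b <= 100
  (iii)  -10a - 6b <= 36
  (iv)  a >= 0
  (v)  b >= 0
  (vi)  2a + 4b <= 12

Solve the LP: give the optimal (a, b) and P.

a = 72/23, b = 33/23, minimum P = 3

Extreme points and P = 6a - 11b:
  (13/4, 0) → P = 39/2
  (72/23, 33/23) → P = 3
  (6, 0) → P = 36

The optimum lies where -12a - b = -39 and 2a + 4b = 12.
Solving simultaneously gives a = 72/23, b = 33/23.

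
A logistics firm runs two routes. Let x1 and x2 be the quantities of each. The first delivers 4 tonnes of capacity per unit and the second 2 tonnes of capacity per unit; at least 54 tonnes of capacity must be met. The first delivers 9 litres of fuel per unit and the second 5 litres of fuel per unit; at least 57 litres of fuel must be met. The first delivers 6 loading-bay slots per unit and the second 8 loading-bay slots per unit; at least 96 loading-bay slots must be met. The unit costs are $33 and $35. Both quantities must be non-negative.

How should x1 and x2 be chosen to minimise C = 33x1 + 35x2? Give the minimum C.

Extreme points and C = 33x1 + 35x2:
  (0, 27) → C = 945
  (16, 0) → C = 528
  (12, 3) → C = 501
The feasible region is unbounded (it extends along (0, 1), (1, 0)), but C strictly increases along every unbounded feasible direction, so there is no improving ray and the minimum is attained at a vertex.

The optimum lies where 4x1 + 2x2 = 54 and 6x1 + 8x2 = 96.
Solving simultaneously gives x1 = 12, x2 = 3.

x1 = 12, x2 = 3, minimum C = 501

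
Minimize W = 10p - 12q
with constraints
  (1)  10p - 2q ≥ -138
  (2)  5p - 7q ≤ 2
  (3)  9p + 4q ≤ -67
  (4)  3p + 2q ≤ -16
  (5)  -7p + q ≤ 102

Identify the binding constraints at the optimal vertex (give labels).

Corner points and W = 10p - 12q:
  (-97/6, -71/6) → W = -59/3
  (-154/13, 127/13) → W = -3064/13
  (-461/83, -353/83) → W = -374/83
  (-35/3, 19/2) → W = -692/3

The minimum is at (-154/13, 127/13). Substituting into each constraint, equality holds for (1) and (4); the remaining constraints have slack.

(1) and (4)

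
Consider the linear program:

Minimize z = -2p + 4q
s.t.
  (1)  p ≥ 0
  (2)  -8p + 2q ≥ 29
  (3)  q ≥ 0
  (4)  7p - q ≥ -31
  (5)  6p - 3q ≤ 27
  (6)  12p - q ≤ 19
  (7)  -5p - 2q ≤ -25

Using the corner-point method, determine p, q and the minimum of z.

Corner points and z = -2p + 4q:
  (0, 29/2) → z = 58
  (0, 31) → z = 124
  (67/16, 125/4) → z = 933/8
  (10, 101) → z = 384

p = 0, q = 29/2, minimum z = 58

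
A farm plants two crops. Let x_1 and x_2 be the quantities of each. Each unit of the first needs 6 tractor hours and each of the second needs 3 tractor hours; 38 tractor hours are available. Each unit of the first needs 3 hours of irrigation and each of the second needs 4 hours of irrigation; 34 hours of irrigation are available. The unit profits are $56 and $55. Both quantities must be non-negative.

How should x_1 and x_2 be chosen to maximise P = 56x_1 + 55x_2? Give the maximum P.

Feasible corners and P = 56x_1 + 55x_2:
  (0, 0) → P = 0
  (0, 17/2) → P = 935/2
  (19/3, 0) → P = 1064/3
  (10/3, 6) → P = 1550/3

x_1 = 10/3, x_2 = 6, maximum P = 1550/3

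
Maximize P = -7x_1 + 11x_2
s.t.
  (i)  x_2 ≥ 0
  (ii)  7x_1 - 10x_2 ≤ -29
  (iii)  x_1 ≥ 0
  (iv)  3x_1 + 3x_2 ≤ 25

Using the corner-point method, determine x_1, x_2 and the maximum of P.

Feasible corners and P = -7x_1 + 11x_2:
  (0, 29/10) → P = 319/10
  (163/51, 262/51) → P = 1741/51
  (0, 25/3) → P = 275/3

x_1 = 0, x_2 = 25/3, maximum P = 275/3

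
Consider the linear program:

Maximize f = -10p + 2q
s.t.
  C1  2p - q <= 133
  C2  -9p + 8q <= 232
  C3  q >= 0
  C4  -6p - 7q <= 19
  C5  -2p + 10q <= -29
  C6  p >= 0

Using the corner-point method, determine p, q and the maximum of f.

Feasible corners and f = -10p + 2q:
  (133/2, 0) → f = -665
  (1301/18, 104/9) → f = -2099/3
  (29/2, 0) → f = -145

p = 29/2, q = 0, maximum f = -145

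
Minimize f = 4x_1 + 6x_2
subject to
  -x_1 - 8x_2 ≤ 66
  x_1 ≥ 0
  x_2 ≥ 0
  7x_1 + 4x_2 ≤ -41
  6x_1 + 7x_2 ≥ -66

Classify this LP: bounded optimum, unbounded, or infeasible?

infeasible

The boundaries x_1 = 0 and x_2 = 0 meet at (0, 0), but that point violates 7x_1 + 4x_2 ≤ -41. Every candidate vertex is excluded by some other constraint, so the feasible region is empty.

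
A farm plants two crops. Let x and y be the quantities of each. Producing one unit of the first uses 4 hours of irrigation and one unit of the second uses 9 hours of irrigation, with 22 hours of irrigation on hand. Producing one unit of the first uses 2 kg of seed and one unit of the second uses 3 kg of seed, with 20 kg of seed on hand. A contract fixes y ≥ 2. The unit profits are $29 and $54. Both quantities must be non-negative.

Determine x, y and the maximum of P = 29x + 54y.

Extreme points and P = 29x + 54y:
  (0, 22/9) → P = 132
  (0, 2) → P = 108
  (1, 2) → P = 137

At the optimal vertex, 4x + 9y = 22 and y = 2.
Solving simultaneously gives x = 1, y = 2.

x = 1, y = 2, maximum P = 137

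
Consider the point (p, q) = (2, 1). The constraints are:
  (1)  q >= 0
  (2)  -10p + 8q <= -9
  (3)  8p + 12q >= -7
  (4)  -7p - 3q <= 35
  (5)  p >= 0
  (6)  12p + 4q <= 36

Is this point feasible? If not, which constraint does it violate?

feasible

(1): 1 ≥ 0 ✓
(2): -12 ≤ -9 ✓
(3): 28 ≥ -7 ✓
(4): -17 ≤ 35 ✓
(5): 2 ≥ 0 ✓
(6): 28 ≤ 36 ✓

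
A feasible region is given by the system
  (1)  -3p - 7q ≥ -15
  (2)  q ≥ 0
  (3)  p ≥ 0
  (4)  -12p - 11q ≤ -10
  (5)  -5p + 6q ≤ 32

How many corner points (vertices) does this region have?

4

The feasible vertices (each the meet of two boundaries and inside every other half-plane) are:
  (5, 0)
  (0, 15/7)
  (5/6, 0)
  (0, 10/11)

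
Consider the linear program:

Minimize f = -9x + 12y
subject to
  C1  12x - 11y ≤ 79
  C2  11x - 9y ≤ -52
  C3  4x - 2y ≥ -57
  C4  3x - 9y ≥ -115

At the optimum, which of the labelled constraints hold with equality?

Vertices and f = -9x + 12y:
  (-409/14, -419/14) → f = -1347/14
  (63/8, 1109/72) → f = 2735/24
  (-283/30, 289/30) → f = 401/2

The minimum is at (-409/14, -419/14). Substituting into each constraint, equality holds for C2 and C3; the remaining constraints have slack.

C2 and C3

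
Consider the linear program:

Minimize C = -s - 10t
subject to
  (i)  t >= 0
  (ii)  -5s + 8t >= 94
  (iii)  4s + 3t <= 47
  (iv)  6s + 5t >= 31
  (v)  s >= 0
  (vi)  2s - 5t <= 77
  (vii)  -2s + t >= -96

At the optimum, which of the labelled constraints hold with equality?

Extreme points and C = -s - 10t:
  (2, 13) → C = -132
  (0, 47/4) → C = -235/2
  (0, 47/3) → C = -470/3

The minimum is at (0, 47/3). Substituting into each constraint, equality holds for (iii) and (v); the remaining constraints have slack.

(iii) and (v)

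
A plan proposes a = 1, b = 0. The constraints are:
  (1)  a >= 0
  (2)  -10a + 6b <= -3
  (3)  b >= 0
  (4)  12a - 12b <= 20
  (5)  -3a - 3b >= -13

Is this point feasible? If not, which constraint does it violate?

feasible

(1): 1 ≥ 0 ✓
(2): -10 ≤ -3 ✓
(3): 0 ≥ 0 ✓
(4): 12 ≤ 20 ✓
(5): -3 ≥ -13 ✓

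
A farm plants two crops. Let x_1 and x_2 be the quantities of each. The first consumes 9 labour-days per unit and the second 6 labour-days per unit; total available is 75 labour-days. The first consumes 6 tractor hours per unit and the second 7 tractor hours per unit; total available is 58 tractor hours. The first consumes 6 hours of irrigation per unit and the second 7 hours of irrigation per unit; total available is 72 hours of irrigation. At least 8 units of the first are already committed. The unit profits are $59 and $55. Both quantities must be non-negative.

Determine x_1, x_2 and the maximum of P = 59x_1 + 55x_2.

x_1 = 8, x_2 = 1/2, maximum P = 999/2

Corner points and P = 59x_1 + 55x_2:
  (25/3, 0) → P = 1475/3
  (8, 0) → P = 472
  (8, 1/2) → P = 999/2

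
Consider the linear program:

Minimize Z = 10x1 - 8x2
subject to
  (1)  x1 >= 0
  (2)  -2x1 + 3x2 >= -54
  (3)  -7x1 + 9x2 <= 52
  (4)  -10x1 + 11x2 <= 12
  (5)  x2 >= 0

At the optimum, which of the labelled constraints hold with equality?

(1) and (4)

Vertices and Z = 10x1 - 8x2:
  (0, 12/11) → Z = -96/11
  (0, 0) → Z = 0
  (27, 0) → Z = 270
  (464/13, 436/13) → Z = 1152/13
The feasible region is unbounded (it extends along (9, 7), (3, 2)), but Z strictly increases along every unbounded feasible direction, so there is no improving ray and the minimum is attained at a vertex.

The minimum is at (0, 12/11). Substituting into each constraint, equality holds for (1) and (4); the remaining constraints have slack.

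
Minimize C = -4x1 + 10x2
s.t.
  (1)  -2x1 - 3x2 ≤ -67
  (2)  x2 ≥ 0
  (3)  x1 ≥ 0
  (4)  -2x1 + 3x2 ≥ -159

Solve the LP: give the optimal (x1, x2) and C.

Feasible corners and C = -4x1 + 10x2:
  (67/2, 0) → C = -134
  (0, 67/3) → C = 670/3
  (159/2, 0) → C = -318
The feasible region is unbounded (it extends along (0, 1), (3, 2)), but C strictly increases along every unbounded feasible direction, so there is no improving ray and the minimum is attained at a vertex.

At the optimal vertex, x2 = 0 and -2x1 + 3x2 = -159.
Solving simultaneously gives x1 = 159/2, x2 = 0.

x1 = 159/2, x2 = 0, minimum C = -318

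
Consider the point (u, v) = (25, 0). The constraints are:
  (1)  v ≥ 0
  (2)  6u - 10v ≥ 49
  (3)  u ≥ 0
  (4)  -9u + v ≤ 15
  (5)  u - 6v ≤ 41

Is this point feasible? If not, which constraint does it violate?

feasible

(1): 0 ≥ 0 ✓
(2): 150 ≥ 49 ✓
(3): 25 ≥ 0 ✓
(4): -225 ≤ 15 ✓
(5): 25 ≤ 41 ✓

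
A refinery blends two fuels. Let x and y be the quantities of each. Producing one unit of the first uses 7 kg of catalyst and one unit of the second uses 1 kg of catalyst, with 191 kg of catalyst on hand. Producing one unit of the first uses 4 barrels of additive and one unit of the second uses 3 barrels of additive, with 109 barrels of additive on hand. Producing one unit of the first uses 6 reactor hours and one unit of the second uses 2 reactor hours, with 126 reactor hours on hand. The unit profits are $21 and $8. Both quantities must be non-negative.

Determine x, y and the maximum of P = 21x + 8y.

x = 16, y = 15, maximum P = 456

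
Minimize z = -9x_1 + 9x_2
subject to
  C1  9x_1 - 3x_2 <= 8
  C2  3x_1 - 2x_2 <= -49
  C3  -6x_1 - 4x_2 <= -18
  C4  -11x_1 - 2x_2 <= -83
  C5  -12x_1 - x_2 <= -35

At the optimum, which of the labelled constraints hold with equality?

Corner points and z = -9x_1 + 9x_2:
  (163/9, 155/3) → z = 302
  (17/7, 197/7) → z = 1620/7
  (-1, 47) → z = 432
The feasible region is unbounded (it extends along (1, 3), (-1, 12)), but z strictly increases along every unbounded feasible direction, so there is no improving ray and the minimum is attained at a vertex.

The minimum is at (17/7, 197/7). Substituting into each constraint, equality holds for C2 and C4; the remaining constraints have slack.

C2 and C4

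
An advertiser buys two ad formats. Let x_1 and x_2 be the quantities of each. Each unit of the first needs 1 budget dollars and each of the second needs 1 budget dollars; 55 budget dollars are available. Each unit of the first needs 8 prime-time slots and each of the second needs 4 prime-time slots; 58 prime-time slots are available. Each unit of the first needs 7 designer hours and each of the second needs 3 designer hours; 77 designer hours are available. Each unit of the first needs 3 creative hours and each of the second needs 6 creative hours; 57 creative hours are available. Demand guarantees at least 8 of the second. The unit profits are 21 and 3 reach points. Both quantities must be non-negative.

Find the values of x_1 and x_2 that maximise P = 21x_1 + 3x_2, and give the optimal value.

Feasible corners and P = 21x_1 + 3x_2:
  (0, 19/2) → P = 57/2
  (0, 8) → P = 24
  (3, 8) → P = 87

x_1 = 3, x_2 = 8, maximum P = 87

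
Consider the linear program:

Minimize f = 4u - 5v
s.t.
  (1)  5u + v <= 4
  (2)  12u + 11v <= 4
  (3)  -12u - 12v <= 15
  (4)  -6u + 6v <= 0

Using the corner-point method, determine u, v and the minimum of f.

u = 4/23, v = 4/23, minimum f = -4/23

Feasible corners and f = 4u - 5v:
  (40/43, -28/43) → f = 300/43
  (21/16, -41/16) → f = 289/16
  (4/23, 4/23) → f = -4/23
  (-5/8, -5/8) → f = 5/8

At the optimal vertex, 12u + 11v = 4 and -6u + 6v = 0.
Solving simultaneously gives u = 4/23, v = 4/23.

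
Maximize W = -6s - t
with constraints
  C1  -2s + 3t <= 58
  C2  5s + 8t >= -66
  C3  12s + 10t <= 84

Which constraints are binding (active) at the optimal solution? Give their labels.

C1 and C2

Corner points and W = -6s - t:
  (-662/31, 158/31) → W = 3814/31
  (-41/7, 108/7) → W = 138/7
  (666/23, -606/23) → W = -3390/23

The maximum is at (-662/31, 158/31). Substituting into each constraint, equality holds for C1 and C2; the remaining constraints have slack.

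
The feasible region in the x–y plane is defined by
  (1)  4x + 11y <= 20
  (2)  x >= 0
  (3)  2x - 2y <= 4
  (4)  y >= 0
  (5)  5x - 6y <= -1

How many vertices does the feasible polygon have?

Intersecting each pair of boundary lines and keeping only the points that satisfy every inequality leaves:
  (0, 20/11)
  (109/79, 104/79)
  (0, 1/6)

3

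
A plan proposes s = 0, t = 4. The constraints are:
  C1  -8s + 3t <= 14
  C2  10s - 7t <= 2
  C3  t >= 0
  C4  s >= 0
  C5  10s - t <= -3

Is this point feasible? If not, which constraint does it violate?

feasible

C1: 12 ≤ 14 ✓
C2: -28 ≤ 2 ✓
C3: 4 ≥ 0 ✓
C4: 0 ≥ 0 ✓
C5: -4 ≤ -3 ✓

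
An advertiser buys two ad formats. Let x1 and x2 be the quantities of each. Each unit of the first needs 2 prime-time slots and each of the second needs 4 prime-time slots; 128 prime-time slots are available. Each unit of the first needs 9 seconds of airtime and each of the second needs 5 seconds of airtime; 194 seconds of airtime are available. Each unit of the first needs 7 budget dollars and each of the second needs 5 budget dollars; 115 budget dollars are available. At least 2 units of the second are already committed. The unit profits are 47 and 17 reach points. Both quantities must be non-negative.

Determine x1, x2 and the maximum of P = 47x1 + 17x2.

x1 = 15, x2 = 2, maximum P = 739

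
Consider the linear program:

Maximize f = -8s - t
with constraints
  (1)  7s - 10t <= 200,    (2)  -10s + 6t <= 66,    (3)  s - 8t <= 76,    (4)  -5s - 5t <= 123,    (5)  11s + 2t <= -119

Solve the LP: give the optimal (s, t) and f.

s = -492/37, t = -413/37, maximum f = 4349/37

Corner points and f = -8s - t:
  (-492/37, -413/37) → f = 4349/37
  (-423/43, -232/43) → f = 3616/43
  (-80/9, -191/18) → f = 1471/18

The binding constraints are -10s + 6t = 66 and s - 8t = 76.
Solving simultaneously gives s = -492/37, t = -413/37.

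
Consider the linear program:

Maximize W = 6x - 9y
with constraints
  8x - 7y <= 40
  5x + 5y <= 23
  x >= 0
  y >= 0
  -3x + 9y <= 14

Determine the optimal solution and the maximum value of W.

x = 23/5, y = 0, maximum W = 138/5

Extreme points and W = 6x - 9y:
  (23/5, 0) → W = 138/5
  (137/60, 139/60) → W = -143/20
  (0, 0) → W = 0
  (0, 14/9) → W = -14

At the optimal vertex, 5x + 5y = 23 and y = 0.
Solving simultaneously gives x = 23/5, y = 0.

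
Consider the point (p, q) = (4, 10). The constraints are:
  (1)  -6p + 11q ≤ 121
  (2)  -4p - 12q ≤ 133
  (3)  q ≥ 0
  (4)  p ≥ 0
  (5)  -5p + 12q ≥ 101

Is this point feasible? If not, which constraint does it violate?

not feasible — violates (5)

Constraint (5): -5p + 12q = 100, which is not ≥ 101. All other constraints are satisfied.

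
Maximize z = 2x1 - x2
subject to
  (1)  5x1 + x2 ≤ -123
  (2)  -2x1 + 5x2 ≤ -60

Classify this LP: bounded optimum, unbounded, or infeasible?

unbounded

From the feasible point (-185/9, -182/9), moving in the direction (1, -5) keeps every constraint satisfied while z increases without bound.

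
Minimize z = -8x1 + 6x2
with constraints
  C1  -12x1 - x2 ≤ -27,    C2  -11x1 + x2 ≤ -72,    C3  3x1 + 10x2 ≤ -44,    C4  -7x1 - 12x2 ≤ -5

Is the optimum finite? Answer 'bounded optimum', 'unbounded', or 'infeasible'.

From the feasible point (17, -19/2), moving in the direction (10, -3) keeps every constraint satisfied while z decreases without bound.

unbounded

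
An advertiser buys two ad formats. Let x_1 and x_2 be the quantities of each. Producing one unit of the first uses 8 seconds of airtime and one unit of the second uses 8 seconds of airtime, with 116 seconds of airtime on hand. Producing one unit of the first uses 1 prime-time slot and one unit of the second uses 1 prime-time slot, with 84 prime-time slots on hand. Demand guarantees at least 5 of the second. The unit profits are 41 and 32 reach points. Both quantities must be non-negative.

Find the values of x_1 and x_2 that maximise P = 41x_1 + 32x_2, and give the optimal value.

x_1 = 19/2, x_2 = 5, maximum P = 1099/2

Feasible corners and P = 41x_1 + 32x_2:
  (0, 29/2) → P = 464
  (0, 5) → P = 160
  (19/2, 5) → P = 1099/2

The optimum lies where 8x_1 + 8x_2 = 116 and x_2 = 5.
Solving simultaneously gives x_1 = 19/2, x_2 = 5.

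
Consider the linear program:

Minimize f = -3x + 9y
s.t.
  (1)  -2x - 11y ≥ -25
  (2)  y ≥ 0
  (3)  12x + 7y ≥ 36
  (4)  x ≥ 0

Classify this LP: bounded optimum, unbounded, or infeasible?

Vertices and f = -3x + 9y:
  (25/2, 0) → f = -75/2
  (221/118, 114/59) → f = 1389/118
  (3, 0) → f = -9
The feasible region has finitely many vertices and no improving ray; the minimum is -75/2 at (25/2, 0).

bounded optimum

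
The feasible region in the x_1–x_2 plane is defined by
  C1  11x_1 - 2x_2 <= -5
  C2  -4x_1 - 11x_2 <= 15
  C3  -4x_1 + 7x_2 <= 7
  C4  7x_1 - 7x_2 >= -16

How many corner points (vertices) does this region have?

3

Pairwise boundary intersections that survive every other constraint:
  (-85/129, -145/129)
  (-7/23, 19/23)
  (-91/36, -4/9)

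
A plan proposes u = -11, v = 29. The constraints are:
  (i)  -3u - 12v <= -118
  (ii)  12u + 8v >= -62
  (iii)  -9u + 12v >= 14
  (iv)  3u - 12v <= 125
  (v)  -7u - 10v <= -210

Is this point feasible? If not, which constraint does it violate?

feasible

(i): -315 ≤ -118 ✓
(ii): 100 ≥ -62 ✓
(iii): 447 ≥ 14 ✓
(iv): -381 ≤ 125 ✓
(v): -213 ≤ -210 ✓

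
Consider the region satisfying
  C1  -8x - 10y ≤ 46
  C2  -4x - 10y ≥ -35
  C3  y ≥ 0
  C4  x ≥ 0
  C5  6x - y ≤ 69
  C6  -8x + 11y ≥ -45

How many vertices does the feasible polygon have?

4

Intersecting each pair of boundary lines and keeping only the points that satisfy every inequality leaves:
  (0, 7/2)
  (835/124, 25/31)
  (0, 0)
  (45/8, 0)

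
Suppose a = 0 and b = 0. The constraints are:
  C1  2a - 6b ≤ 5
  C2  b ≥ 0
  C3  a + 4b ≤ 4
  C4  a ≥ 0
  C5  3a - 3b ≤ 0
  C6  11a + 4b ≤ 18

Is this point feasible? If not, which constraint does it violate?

feasible

C1: 0 ≤ 5 ✓
C2: 0 ≥ 0 ✓
C3: 0 ≤ 4 ✓
C4: 0 ≥ 0 ✓
C5: 0 ≤ 0 ✓
C6: 0 ≤ 18 ✓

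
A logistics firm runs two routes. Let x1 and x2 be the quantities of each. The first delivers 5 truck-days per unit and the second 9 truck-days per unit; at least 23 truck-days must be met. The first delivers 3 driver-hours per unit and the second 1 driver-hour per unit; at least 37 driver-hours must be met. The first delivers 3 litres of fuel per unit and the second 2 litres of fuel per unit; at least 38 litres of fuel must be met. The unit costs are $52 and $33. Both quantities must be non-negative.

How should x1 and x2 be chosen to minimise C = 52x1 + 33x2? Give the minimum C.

x1 = 12, x2 = 1, minimum C = 657

Corner points and C = 52x1 + 33x2:
  (0, 37) → C = 1221
  (38/3, 0) → C = 1976/3
  (12, 1) → C = 657
The feasible region is unbounded (it extends along (0, 1), (1, 0)), but C strictly increases along every unbounded feasible direction, so there is no improving ray and the minimum is attained at a vertex.

The optimum lies where 3x1 + x2 = 37 and 3x1 + 2x2 = 38.
Solving simultaneously gives x1 = 12, x2 = 1.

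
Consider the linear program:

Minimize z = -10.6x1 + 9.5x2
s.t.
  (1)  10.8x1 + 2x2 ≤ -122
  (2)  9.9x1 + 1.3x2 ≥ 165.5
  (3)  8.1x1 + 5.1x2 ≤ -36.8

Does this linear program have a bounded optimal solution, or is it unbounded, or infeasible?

unbounded

From the feasible point (85, -520), moving in the direction (1.3, -9.9) keeps every constraint satisfied while z decreases without bound.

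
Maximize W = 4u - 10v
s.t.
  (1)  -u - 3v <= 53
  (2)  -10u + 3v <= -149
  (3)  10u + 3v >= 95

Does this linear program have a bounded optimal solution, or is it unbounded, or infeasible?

unbounded

From the feasible point (148/9, -625/27), moving in the direction (3, -1) keeps every constraint satisfied while W increases without bound.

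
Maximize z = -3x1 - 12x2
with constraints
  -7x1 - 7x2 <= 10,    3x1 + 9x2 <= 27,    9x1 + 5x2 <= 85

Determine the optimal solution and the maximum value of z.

x1 = 645/28, x2 = -685/28, maximum z = 6285/28

Feasible corners and z = -3x1 - 12x2:
  (-93/14, 73/14) → z = -597/14
  (645/28, -685/28) → z = 6285/28
  (105/11, -2/11) → z = -291/11

At the optimal vertex, -7x1 - 7x2 = 10 and 9x1 + 5x2 = 85.
Solving simultaneously gives x1 = 645/28, x2 = -685/28.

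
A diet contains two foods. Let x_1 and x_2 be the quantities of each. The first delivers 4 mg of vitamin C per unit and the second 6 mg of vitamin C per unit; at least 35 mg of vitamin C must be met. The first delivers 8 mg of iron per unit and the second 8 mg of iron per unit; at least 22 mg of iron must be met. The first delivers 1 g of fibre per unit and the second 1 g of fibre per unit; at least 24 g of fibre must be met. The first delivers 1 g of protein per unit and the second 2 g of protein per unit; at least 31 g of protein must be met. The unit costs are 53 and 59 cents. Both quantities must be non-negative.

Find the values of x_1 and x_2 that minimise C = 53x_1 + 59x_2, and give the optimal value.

x_1 = 17, x_2 = 7, minimum C = 1314

The feasible region is unbounded (it extends along (0, 1), (1, 0)), but C strictly increases along every unbounded feasible direction, so there is no improving ray and the minimum is attained at a vertex.

At the optimal vertex, x_1 + x_2 = 24 and x_1 + 2x_2 = 31.
Solving simultaneously gives x_1 = 17, x_2 = 7.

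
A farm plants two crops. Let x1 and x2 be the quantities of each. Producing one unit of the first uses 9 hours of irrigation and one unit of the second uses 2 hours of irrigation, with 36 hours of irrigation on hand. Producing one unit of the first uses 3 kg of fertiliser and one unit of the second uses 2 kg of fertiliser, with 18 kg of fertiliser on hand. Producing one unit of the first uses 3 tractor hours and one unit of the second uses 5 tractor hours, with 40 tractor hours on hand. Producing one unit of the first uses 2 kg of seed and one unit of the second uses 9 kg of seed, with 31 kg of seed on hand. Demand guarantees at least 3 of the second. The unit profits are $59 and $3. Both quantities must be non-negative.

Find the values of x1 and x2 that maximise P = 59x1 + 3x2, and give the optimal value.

x1 = 2, x2 = 3, maximum P = 127

Feasible corners and P = 59x1 + 3x2:
  (0, 31/9) → P = 31/3
  (0, 3) → P = 9
  (2, 3) → P = 127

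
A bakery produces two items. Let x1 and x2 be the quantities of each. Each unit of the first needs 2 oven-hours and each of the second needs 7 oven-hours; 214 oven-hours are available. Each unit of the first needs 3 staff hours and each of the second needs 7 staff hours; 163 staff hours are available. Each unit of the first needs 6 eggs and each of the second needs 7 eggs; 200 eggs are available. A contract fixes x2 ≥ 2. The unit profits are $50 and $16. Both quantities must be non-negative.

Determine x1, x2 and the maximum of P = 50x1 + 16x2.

x1 = 31, x2 = 2, maximum P = 1582

Vertices and P = 50x1 + 16x2:
  (0, 163/7) → P = 2608/7
  (0, 2) → P = 32
  (37/3, 18) → P = 2714/3
  (31, 2) → P = 1582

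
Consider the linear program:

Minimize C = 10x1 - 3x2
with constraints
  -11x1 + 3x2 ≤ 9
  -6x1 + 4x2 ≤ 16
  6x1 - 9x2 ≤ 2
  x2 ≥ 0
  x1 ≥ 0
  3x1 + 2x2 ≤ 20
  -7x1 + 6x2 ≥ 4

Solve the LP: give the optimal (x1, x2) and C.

Feasible corners and C = 10x1 - 3x2:
  (6/13, 61/13) → C = -123/13
  (0, 3) → C = -9
  (2, 7) → C = -1
  (0, 2/3) → C = -2
  (7/2, 19/4) → C = 83/4

The optimum lies where -11x1 + 3x2 = 9 and -6x1 + 4x2 = 16.
Solving simultaneously gives x1 = 6/13, x2 = 61/13.

x1 = 6/13, x2 = 61/13, minimum C = -123/13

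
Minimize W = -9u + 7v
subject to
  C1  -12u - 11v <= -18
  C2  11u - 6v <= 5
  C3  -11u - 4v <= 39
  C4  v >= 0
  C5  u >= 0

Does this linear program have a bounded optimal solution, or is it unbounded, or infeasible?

bounded optimum

Corner points and W = -9u + 7v:
  (163/193, 138/193) → W = -501/193
  (0, 18/11) → W = 126/11
The feasible region has finitely many vertices and no improving ray; the minimum is -501/193 at (163/193, 138/193).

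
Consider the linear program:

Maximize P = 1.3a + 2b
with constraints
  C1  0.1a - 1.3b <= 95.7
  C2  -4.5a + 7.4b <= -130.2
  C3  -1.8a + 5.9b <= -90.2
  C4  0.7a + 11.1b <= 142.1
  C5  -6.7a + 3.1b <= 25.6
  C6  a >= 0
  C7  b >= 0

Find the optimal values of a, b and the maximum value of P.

Extreme points and P = 1.3a + 2b:
  (183961/2411, 19264/2411) → P = 2776773/24110
  (451/9, 0) → P = 5863/90
  (203, 0) → P = 2639/10

a = 203, b = 0, maximum P = 263.9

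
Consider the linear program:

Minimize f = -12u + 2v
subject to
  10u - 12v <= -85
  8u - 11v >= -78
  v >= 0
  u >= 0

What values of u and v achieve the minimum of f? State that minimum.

At the optimal vertex, 10u - 12v = -85 and 8u - 11v = -78.
Solving simultaneously gives u = 1/14, v = 50/7.

u = 1/14, v = 50/7, minimum f = 94/7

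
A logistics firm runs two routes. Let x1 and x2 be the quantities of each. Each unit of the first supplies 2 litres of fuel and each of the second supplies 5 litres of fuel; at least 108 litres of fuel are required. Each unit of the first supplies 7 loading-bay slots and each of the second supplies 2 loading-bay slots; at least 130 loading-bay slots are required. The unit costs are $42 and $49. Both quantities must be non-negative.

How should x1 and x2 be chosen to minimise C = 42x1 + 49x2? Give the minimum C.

Corner points and C = 42x1 + 49x2:
  (0, 65) → C = 3185
  (54, 0) → C = 2268
  (14, 16) → C = 1372
The feasible region is unbounded (it extends along (0, 1), (1, 0)), but C strictly increases along every unbounded feasible direction, so there is no improving ray and the minimum is attained at a vertex.

At the optimal vertex, 2x1 + 5x2 = 108 and 7x1 + 2x2 = 130.
Solving simultaneously gives x1 = 14, x2 = 16.

x1 = 14, x2 = 16, minimum C = 1372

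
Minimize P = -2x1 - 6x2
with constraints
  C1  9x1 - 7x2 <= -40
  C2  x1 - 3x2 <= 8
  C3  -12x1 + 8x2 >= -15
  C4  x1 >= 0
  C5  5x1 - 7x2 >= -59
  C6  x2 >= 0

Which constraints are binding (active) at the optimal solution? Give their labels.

Extreme points and P = -2x1 - 6x2:
  (0, 40/7) → P = -240/7
  (19/4, 331/28) → P = -563/7
  (0, 59/7) → P = -354/7

The minimum is at (19/4, 331/28). Substituting into each constraint, equality holds for C1 and C5; the remaining constraints have slack.

C1 and C5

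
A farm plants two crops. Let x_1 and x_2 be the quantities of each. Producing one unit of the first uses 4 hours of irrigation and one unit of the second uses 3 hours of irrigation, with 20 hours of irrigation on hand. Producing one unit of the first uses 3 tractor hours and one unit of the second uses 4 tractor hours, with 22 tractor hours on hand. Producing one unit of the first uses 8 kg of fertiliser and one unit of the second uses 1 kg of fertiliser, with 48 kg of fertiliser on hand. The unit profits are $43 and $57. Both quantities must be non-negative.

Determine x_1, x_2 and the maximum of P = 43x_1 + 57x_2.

Vertices and P = 43x_1 + 57x_2:
  (0, 0) → P = 0
  (0, 11/2) → P = 627/2
  (5, 0) → P = 215
  (2, 4) → P = 314

x_1 = 2, x_2 = 4, maximum P = 314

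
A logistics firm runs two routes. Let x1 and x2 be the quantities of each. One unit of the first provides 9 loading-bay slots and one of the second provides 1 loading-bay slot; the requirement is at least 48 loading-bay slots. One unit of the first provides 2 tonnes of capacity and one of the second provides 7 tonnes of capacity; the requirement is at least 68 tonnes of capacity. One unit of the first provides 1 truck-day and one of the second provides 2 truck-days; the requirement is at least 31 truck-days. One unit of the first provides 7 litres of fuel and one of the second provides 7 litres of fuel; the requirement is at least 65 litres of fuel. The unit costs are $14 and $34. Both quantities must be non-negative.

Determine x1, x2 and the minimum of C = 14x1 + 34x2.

x1 = 27, x2 = 2, minimum C = 446

The feasible region is unbounded (it extends along (0, 1), (1, 0)), but C strictly increases along every unbounded feasible direction, so there is no improving ray and the minimum is attained at a vertex.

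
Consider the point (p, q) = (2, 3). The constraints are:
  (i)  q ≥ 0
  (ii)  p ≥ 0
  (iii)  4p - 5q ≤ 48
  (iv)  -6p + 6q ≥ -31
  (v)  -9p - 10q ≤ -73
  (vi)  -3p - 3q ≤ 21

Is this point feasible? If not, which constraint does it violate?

Constraint (v): -9p - 10q = -48, which is not ≤ -73. All other constraints are satisfied.

not feasible — violates (v)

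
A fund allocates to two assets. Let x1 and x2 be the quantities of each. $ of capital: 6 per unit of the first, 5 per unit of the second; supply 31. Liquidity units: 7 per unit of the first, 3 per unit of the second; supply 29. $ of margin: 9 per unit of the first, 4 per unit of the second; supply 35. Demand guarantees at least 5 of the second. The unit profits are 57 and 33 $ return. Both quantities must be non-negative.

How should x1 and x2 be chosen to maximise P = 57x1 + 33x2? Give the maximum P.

At the optimal vertex, 6x1 + 5x2 = 31 and x2 = 5.
Solving simultaneously gives x1 = 1, x2 = 5.

x1 = 1, x2 = 5, maximum P = 222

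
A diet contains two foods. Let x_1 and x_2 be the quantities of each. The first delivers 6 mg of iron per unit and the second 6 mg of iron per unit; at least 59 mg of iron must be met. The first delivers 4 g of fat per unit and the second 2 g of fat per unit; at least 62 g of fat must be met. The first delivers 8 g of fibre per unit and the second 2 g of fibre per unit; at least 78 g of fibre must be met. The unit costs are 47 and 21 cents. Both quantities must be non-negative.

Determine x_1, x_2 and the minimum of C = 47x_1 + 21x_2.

Vertices and C = 47x_1 + 21x_2:
  (0, 39) → C = 819
  (31/2, 0) → C = 1457/2
  (4, 23) → C = 671
The feasible region is unbounded (it extends along (0, 1), (1, 0)), but C strictly increases along every unbounded feasible direction, so there is no improving ray and the minimum is attained at a vertex.

x_1 = 4, x_2 = 23, minimum C = 671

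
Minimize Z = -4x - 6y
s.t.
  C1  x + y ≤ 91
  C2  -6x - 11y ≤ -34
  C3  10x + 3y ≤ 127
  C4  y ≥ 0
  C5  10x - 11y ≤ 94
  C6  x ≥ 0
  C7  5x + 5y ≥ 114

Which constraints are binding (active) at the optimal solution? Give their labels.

C3 and C6

Extreme points and Z = -4x - 6y:
  (0, 127/3) → Z = -254
  (293/35, 101/7) → Z = -4202/35
  (0, 114/5) → Z = -684/5

The minimum is at (0, 127/3). Substituting into each constraint, equality holds for C3 and C6; the remaining constraints have slack.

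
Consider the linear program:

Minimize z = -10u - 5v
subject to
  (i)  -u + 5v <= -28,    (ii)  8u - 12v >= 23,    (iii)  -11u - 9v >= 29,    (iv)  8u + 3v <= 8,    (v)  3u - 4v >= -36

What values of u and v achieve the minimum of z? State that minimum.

Vertices and z = -10u - 5v:
  (-221/28, -201/28) → z = 3215/28
  (107/64, -337/64) → z = 615/64
  (-131, -357/4) → z = 7025/4
  (53/13, -320/39) → z = 10/39
The feasible region is unbounded (it extends along (-4, -3), (3, -8)), but z strictly increases along every unbounded feasible direction, so there is no improving ray and the minimum is attained at a vertex.

u = 53/13, v = -320/39, minimum z = 10/39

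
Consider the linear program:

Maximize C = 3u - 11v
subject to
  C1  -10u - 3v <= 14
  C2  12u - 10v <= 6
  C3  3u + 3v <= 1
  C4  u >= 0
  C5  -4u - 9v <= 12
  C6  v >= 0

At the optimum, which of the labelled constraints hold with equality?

C3 and C6

Extreme points and C = 3u - 11v:
  (0, 1/3) → C = -11/3
  (1/3, 0) → C = 1
  (0, 0) → C = 0

The maximum is at (1/3, 0). Substituting into each constraint, equality holds for C3 and C6; the remaining constraints have slack.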